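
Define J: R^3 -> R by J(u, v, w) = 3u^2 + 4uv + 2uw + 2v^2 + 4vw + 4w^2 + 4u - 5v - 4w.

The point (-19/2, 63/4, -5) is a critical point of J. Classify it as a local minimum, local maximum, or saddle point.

local minimum

The Hessian is constant: H = [[6, 4, 2], [4, 4, 4], [2, 4, 8]].
Leading principal minors: Δ₁ = 6, Δ₂ = 8, Δ₃ = 16.
All leading minors are positive, so H is positive definite: a local minimum.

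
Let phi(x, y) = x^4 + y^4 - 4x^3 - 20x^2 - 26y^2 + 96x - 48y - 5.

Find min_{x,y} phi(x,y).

-636

phi(x,y) separates as P(x) + Q(y) − 5, so its minimum is min P + min Q − 5.
P'(x) = 4(x - 4)(x - 2)(x + 3) vanishes at x ∈ {-3, 2, 4}; Q'(y) = 4(y - 4)(y + 1)(y + 3) vanishes at y ∈ {-3, -1, 4}.
Local minima of P (where P''>0): P(-3)=-279, P(4)=64. Local minima of Q: Q(-3)=-9, Q(4)=-352.
So the global minimum of phi is P(-3) + Q(4) − 5 = -279 − 352 − 5 = -636, attained at (-3, 4).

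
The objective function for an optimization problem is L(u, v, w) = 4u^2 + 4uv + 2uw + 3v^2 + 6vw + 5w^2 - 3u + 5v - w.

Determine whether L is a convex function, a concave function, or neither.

L is quadratic, so its Hessian is the constant matrix H = [[8, 4, 2], [4, 6, 6], [2, 6, 10]].
Leading principal minors: 8, 32, 104.
All positive ⇒ H ≻ 0 ⇒ convex.

convex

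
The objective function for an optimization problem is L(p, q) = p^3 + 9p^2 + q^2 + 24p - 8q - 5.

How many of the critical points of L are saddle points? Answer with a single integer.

1

L separates as a function of p plus a function of q, so ∇L=0 decouples.
∂L/∂p = 3(p + 2)(p + 4) = 0 at p ∈ {-4, -2}; ∂L/∂q = 2(q - 4) = 0 at q ∈ {4}.
The Hessian is diagonal: diag(L_pp, L_qq). Second derivatives: L_pp(-4)=-6, L_pp(-2)=6; L_qq(4)=2.
Saddle points occur where the two diagonal entries have opposite signs: (-4, 4). Count: 1.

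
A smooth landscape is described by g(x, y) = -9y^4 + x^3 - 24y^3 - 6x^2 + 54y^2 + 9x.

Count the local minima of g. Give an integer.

g separates as a function of x plus a function of y, so ∇g=0 decouples.
∂g/∂x = 3(x - 3)(x - 1) = 0 at x ∈ {1, 3}; ∂g/∂y = -36y(y - 1)(y + 3) = 0 at y ∈ {-3, 0, 1}.
The Hessian is diagonal: diag(g_xx, g_yy). Second derivatives: g_xx(1)=-6, g_xx(3)=6; g_yy(-3)=-432, g_yy(0)=108, g_yy(1)=-144.
Local minima occur where both diagonal entries positive: (3, 0). Count: 1.

1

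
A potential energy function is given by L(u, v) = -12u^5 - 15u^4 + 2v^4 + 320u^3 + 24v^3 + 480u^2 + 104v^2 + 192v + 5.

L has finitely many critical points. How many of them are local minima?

4

L separates as a function of u plus a function of v, so ∇L=0 decouples.
∂L/∂u = -60u(u - 4)(u + 1)(u + 4) = 0 at u ∈ {-4, -1, 0, 4}; ∂L/∂v = 8(v + 2)(v + 3)(v + 4) = 0 at v ∈ {-4, -3, -2}.
The Hessian is diagonal: diag(L_uu, L_vv). Second derivatives: L_uu(-4)=5760, L_uu(-1)=-900, L_uu(0)=960, L_uu(4)=-9600; L_vv(-4)=16, L_vv(-3)=-8, L_vv(-2)=16.
Local minima occur where both diagonal entries positive: (-4, -4), (-4, -2), (0, -4), (0, -2). Count: 4.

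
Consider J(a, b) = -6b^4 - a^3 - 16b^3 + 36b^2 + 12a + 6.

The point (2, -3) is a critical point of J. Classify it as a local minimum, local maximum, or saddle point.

The mixed partial ∂²J/∂a∂b is 0, so the Hessian at any point is diag(J_aa, J_bb) = diag(-6a, 24(-3b^2 - 4b + 3)).
At (2, -3): H = diag(-12, -288).
Both eigenvalues are negative, so H is negative definite: a local maximum.

local maximum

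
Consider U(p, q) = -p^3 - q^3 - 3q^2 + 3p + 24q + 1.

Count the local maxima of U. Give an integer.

1

U separates as a function of p plus a function of q, so ∇U=0 decouples.
∂U/∂p = -3(p - 1)(p + 1) = 0 at p ∈ {-1, 1}; ∂U/∂q = -3(q - 2)(q + 4) = 0 at q ∈ {-4, 2}.
The Hessian is diagonal: diag(U_pp, U_qq). Second derivatives: U_pp(-1)=6, U_pp(1)=-6; U_qq(-4)=18, U_qq(2)=-18.
Local maxima occur where both diagonal entries negative: (1, 2). Count: 1.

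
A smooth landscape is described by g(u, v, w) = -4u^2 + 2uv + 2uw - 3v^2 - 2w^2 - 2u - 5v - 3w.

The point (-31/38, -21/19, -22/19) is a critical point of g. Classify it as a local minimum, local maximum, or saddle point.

local maximum

The Hessian is constant: H = [[-8, 2, 2], [2, -6, 0], [2, 0, -4]].
Leading principal minors: Δ₁ = -8, Δ₂ = 44, Δ₃ = -152.
The minors alternate sign starting negative (−, +, −), so H is negative definite: a local maximum.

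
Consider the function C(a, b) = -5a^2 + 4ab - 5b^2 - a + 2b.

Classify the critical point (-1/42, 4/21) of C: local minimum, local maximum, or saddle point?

The Hessian of C is constant: H = [[-10, 4], [4, -10]].
det(H) = (-10)·(-10) − 4² = 84.
det(H) > 0 and tr(H) = -20 < 0, so H is negative definite and the point is a local maximum.

local maximum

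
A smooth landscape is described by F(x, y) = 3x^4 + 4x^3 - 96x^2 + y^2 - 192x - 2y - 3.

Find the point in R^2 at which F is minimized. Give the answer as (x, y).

F(x,y) separates as P(x) + Q(y) − 3, so its minimum is min P + min Q − 3.
P'(x) = 12(x - 4)(x + 1)(x + 4) vanishes at x ∈ {-4, -1, 4}; Q'(y) = 2y - 2 vanishes at y ∈ {1}.
Local minima of P (where P''>0): P(-4)=-256, P(4)=-1280. Local minima of Q: Q(1)=-1.
So the global minimum of F is P(4) + Q(1) − 3 = -1280 − 1 − 3 = -1284, attained at (4, 1).

(4, 1)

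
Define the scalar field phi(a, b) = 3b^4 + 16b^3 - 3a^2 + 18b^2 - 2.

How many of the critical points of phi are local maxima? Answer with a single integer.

phi separates as a function of a plus a function of b, so ∇phi=0 decouples.
∂phi/∂a = -6a = 0 at a ∈ {0}; ∂phi/∂b = 12b(b + 1)(b + 3) = 0 at b ∈ {-3, -1, 0}.
The Hessian is diagonal: diag(phi_aa, phi_bb). Second derivatives: phi_aa(0)=-6; phi_bb(-3)=72, phi_bb(-1)=-24, phi_bb(0)=36.
Local maxima occur where both diagonal entries negative: (0, -1). Count: 1.

1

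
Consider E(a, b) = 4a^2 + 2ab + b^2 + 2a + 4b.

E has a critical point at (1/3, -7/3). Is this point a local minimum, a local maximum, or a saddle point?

The Hessian of E is constant: H = [[8, 2], [2, 2]].
det(H) = 8·2 − 2² = 12.
det(H) > 0 and tr(H) = 10 > 0, so H is positive definite and the point is a local minimum.

local minimum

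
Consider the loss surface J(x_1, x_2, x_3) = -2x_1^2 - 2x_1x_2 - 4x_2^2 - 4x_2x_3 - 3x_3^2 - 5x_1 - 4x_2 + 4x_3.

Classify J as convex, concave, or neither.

J is quadratic, so its Hessian is the constant matrix H = [[-4, -2, 0], [-2, -8, -4], [0, -4, -6]].
Leading principal minors: -4, 28, -104.
Signs alternate −, +, − ⇒ H ≺ 0 ⇒ concave.

concave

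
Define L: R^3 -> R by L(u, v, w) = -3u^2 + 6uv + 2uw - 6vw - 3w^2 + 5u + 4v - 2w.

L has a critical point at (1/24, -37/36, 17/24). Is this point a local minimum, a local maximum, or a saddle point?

saddle point

The Hessian is constant: H = [[-6, 6, 2], [6, 0, -6], [2, -6, -6]].
Leading principal minors: Δ₁ = -6, Δ₂ = -36, Δ₃ = 288.
The minors fit neither the all-positive nor the alternating-sign pattern, so H is indefinite: a saddle point.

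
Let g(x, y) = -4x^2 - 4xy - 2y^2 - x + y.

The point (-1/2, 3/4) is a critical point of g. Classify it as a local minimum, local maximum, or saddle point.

local maximum

The Hessian of g is constant: H = [[-8, -4], [-4, -4]].
det(H) = (-8)·(-4) − (-4)² = 16.
det(H) > 0 and tr(H) = -12 < 0, so H is negative definite and the point is a local maximum.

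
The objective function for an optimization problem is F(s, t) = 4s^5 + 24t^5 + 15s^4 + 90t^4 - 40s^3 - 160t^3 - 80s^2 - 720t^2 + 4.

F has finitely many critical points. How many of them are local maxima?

F separates as a function of s plus a function of t, so ∇F=0 decouples.
∂F/∂s = 20s(s - 2)(s + 1)(s + 4) = 0 at s ∈ {-4, -1, 0, 2}; ∂F/∂t = 120t(t - 2)(t + 2)(t + 3) = 0 at t ∈ {-3, -2, 0, 2}.
The Hessian is diagonal: diag(F_ss, F_tt). Second derivatives: F_ss(-4)=-1440, F_ss(-1)=180, F_ss(0)=-160, F_ss(2)=720; F_tt(-3)=-1800, F_tt(-2)=960, F_tt(0)=-1440, F_tt(2)=4800.
Local maxima occur where both diagonal entries negative: (-4, -3), (-4, 0), (0, -3), (0, 0). Count: 4.

4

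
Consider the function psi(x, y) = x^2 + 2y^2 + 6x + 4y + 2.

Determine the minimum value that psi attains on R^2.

-9

psi(x,y) separates as P(x) + Q(y) + 2, so its minimum is min P + min Q + 2.
P'(x) = 2x + 6 vanishes at x ∈ {-3}; Q'(y) = 4y + 4 vanishes at y ∈ {-1}.
Local minima of P (where P''>0): P(-3)=-9. Local minima of Q: Q(-1)=-2.
So the global minimum of psi is P(-3) + Q(-1) + 2 = -9 − 2 + 2 = -9, attained at (-3, -1).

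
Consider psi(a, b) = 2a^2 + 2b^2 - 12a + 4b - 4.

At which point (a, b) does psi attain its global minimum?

psi(a,b) separates as P(a) + Q(b) − 4, so its minimum is min P + min Q − 4.
P'(a) = 4a - 12 vanishes at a ∈ {3}; Q'(b) = 4b + 4 vanishes at b ∈ {-1}.
Local minima of P (where P''>0): P(3)=-18. Local minima of Q: Q(-1)=-2.
So the global minimum of psi is P(3) + Q(-1) − 4 = -18 − 2 − 4 = -24, attained at (3, -1).

(3, -1)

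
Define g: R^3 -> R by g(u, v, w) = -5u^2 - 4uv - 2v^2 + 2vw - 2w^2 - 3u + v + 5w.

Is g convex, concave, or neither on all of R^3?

g is quadratic, so its Hessian is the constant matrix H = [[-10, -4, 0], [-4, -4, 2], [0, 2, -4]].
Leading principal minors: -10, 24, -56.
Signs alternate −, +, − ⇒ H ≺ 0 ⇒ concave.

concave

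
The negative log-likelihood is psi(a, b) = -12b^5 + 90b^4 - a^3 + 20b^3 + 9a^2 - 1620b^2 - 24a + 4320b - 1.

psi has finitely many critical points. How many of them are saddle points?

4

psi separates as a function of a plus a function of b, so ∇psi=0 decouples.
∂psi/∂a = -3(a - 4)(a - 2) = 0 at a ∈ {2, 4}; ∂psi/∂b = -60(b - 4)(b - 3)(b - 2)(b + 3) = 0 at b ∈ {-3, 2, 3, 4}.
The Hessian is diagonal: diag(psi_aa, psi_bb). Second derivatives: psi_aa(2)=6, psi_aa(4)=-6; psi_bb(-3)=12600, psi_bb(2)=-600, psi_bb(3)=360, psi_bb(4)=-840.
Saddle points occur where the two diagonal entries have opposite signs: (2, 2), (2, 4), (4, -3), (4, 3). Count: 4.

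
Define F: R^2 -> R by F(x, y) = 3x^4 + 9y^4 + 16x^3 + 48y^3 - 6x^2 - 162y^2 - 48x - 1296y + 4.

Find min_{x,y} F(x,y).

-3477

F(x,y) separates as P(x) + Q(y) + 4, so its minimum is min P + min Q + 4.
P'(x) = 12(x - 1)(x + 1)(x + 4) vanishes at x ∈ {-4, -1, 1}; Q'(y) = 36(y - 3)(y + 3)(y + 4) vanishes at y ∈ {-4, -3, 3}.
Local minima of P (where P''>0): P(-4)=-160, P(1)=-35. Local minima of Q: Q(-4)=1824, Q(3)=-3321.
So the global minimum of F is P(-4) + Q(3) + 4 = -160 − 3321 + 4 = -3477, attained at (-4, 3).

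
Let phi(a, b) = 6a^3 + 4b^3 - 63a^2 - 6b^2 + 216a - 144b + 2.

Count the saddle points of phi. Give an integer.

phi separates as a function of a plus a function of b, so ∇phi=0 decouples.
∂phi/∂a = 18(a - 4)(a - 3) = 0 at a ∈ {3, 4}; ∂phi/∂b = 12(b - 4)(b + 3) = 0 at b ∈ {-3, 4}.
The Hessian is diagonal: diag(phi_aa, phi_bb). Second derivatives: phi_aa(3)=-18, phi_aa(4)=18; phi_bb(-3)=-84, phi_bb(4)=84.
Saddle points occur where the two diagonal entries have opposite signs: (3, 4), (4, -3). Count: 2.

2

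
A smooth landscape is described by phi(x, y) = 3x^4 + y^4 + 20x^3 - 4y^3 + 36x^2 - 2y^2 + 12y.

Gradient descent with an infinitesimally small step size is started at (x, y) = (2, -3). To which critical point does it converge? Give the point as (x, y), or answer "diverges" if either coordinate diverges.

phi is separable, so gradient descent decouples: x follows -∂phi/∂x, y follows -∂phi/∂y.
∂phi/∂x = 12x(x + 2)(x + 3); at x=2 this is 480, so x decreases.
∂phi/∂y = 4(y - 3)(y - 1)(y + 1); at y=-3 this is -192, so y increases.
x converges to its nearest critical value 0 (a local min of the x-part); y converges to -1. The iterate converges to (0, -1).

(0, -1)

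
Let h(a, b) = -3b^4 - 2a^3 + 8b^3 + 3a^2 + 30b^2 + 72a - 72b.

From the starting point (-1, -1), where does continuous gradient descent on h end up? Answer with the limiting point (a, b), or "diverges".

(-3, 1)

h is separable, so gradient descent decouples: a follows -∂h/∂a, b follows -∂h/∂b.
∂h/∂a = -6(a - 4)(a + 3); at a=-1 this is 60, so a decreases.
∂h/∂b = -12(b - 3)(b - 1)(b + 2); at b=-1 this is -96, so b increases.
a converges to its nearest critical value -3 (a local min of the a-part); b converges to 1. The iterate converges to (-3, 1).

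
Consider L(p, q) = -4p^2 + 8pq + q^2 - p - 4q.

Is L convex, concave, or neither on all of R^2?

L is quadratic, so its Hessian is the constant matrix H = [[-8, 8], [8, 2]].
det(H) = -80, tr(H) = -6.
det(H) < 0, so H is indefinite: neither convex nor concave.

neither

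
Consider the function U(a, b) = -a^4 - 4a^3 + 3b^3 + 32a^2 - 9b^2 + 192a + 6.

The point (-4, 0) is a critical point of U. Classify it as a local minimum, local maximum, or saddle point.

local maximum

The mixed partial ∂²U/∂a∂b is 0, so the Hessian at any point is diag(U_aa, U_bb) = diag(4(-3a^2 - 6a + 16), 18(b - 1)).
At (-4, 0): H = diag(-32, -18).
Both eigenvalues are negative, so H is negative definite: a local maximum.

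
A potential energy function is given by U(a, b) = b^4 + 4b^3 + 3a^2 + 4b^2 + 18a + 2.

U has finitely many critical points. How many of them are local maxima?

U separates as a function of a plus a function of b, so ∇U=0 decouples.
∂U/∂a = 6(a + 3) = 0 at a ∈ {-3}; ∂U/∂b = 4b(b + 1)(b + 2) = 0 at b ∈ {-2, -1, 0}.
The Hessian is diagonal: diag(U_aa, U_bb). Second derivatives: U_aa(-3)=6; U_bb(-2)=8, U_bb(-1)=-4, U_bb(0)=8.
Local maxima occur where both diagonal entries negative: none. Count: 0.

0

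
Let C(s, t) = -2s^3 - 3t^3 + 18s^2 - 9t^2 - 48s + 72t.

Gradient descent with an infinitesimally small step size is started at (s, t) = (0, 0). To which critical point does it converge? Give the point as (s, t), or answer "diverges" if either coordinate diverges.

(2, -4)

C is separable, so gradient descent decouples: s follows -∂C/∂s, t follows -∂C/∂t.
∂C/∂s = -6(s - 4)(s - 2); at s=0 this is -48, so s increases.
∂C/∂t = -9(t - 2)(t + 4); at t=0 this is 72, so t decreases.
s converges to its nearest critical value 2 (a local min of the s-part); t converges to -4. The iterate converges to (2, -4).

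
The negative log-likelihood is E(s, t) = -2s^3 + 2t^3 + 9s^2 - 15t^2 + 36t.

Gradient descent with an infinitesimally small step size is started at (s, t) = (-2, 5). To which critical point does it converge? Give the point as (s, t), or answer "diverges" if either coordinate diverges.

E is separable, so gradient descent decouples: s follows -∂E/∂s, t follows -∂E/∂t.
∂E/∂s = -6s(s - 3); at s=-2 this is -60, so s increases.
∂E/∂t = 6(t - 3)(t - 2); at t=5 this is 36, so t decreases.
s converges to its nearest critical value 0 (a local min of the s-part); t converges to 3. The iterate converges to (0, 3).

(0, 3)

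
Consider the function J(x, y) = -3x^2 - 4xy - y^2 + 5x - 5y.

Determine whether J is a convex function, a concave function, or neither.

J is quadratic, so its Hessian is the constant matrix H = [[-6, -4], [-4, -2]].
det(H) = -4, tr(H) = -8.
det(H) < 0, so H is indefinite: neither convex nor concave.

neither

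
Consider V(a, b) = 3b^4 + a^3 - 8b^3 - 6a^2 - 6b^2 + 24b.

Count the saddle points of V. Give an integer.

V separates as a function of a plus a function of b, so ∇V=0 decouples.
∂V/∂a = 3a(a - 4) = 0 at a ∈ {0, 4}; ∂V/∂b = 12(b - 2)(b - 1)(b + 1) = 0 at b ∈ {-1, 1, 2}.
The Hessian is diagonal: diag(V_aa, V_bb). Second derivatives: V_aa(0)=-12, V_aa(4)=12; V_bb(-1)=72, V_bb(1)=-24, V_bb(2)=36.
Saddle points occur where the two diagonal entries have opposite signs: (0, -1), (0, 2), (4, 1). Count: 3.

3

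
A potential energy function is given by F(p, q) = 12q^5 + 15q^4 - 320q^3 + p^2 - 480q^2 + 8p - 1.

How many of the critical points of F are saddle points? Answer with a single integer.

2

F separates as a function of p plus a function of q, so ∇F=0 decouples.
∂F/∂p = 2(p + 4) = 0 at p ∈ {-4}; ∂F/∂q = 60q(q - 4)(q + 1)(q + 4) = 0 at q ∈ {-4, -1, 0, 4}.
The Hessian is diagonal: diag(F_pp, F_qq). Second derivatives: F_pp(-4)=2; F_qq(-4)=-5760, F_qq(-1)=900, F_qq(0)=-960, F_qq(4)=9600.
Saddle points occur where the two diagonal entries have opposite signs: (-4, -4), (-4, 0). Count: 2.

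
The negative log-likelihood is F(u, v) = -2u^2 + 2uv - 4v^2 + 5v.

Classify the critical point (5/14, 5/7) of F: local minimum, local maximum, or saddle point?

local maximum

The Hessian of F is constant: H = [[-4, 2], [2, -8]].
det(H) = (-4)·(-8) − 2² = 28.
det(H) > 0 and tr(H) = -12 < 0, so H is negative definite and the point is a local maximum.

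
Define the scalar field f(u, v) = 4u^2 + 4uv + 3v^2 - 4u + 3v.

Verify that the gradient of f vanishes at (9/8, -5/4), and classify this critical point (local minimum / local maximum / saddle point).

∇f = (8u + 4v - 4, 4u + 6v + 3); substituting (9/8, -5/4) gives ∇f = (0, 0), so (9/8, -5/4) is indeed a critical point.
The Hessian of f is constant: H = [[8, 4], [4, 6]].
det(H) = 8·6 − 4² = 32.
det(H) > 0 and tr(H) = 14 > 0, so H is positive definite and the point is a local minimum.

local minimum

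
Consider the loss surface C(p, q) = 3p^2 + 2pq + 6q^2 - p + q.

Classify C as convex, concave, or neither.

convex

C is quadratic, so its Hessian is the constant matrix H = [[6, 2], [2, 12]].
det(H) = 68, tr(H) = 18.
det(H) > 0 and tr(H) > 0, so H is positive definite everywhere: convex.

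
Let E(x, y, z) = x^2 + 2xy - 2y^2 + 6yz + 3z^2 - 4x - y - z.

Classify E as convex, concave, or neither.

E is quadratic, so its Hessian is the constant matrix H = [[2, 2, 0], [2, -4, 6], [0, 6, 6]].
Leading principal minors: 2, -12, -144.
Neither pattern holds ⇒ H is indefinite ⇒ neither convex nor concave.

neither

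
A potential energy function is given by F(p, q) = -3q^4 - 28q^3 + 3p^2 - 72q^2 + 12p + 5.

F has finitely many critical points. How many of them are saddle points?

2

F separates as a function of p plus a function of q, so ∇F=0 decouples.
∂F/∂p = 6(p + 2) = 0 at p ∈ {-2}; ∂F/∂q = -12q(q + 3)(q + 4) = 0 at q ∈ {-4, -3, 0}.
The Hessian is diagonal: diag(F_pp, F_qq). Second derivatives: F_pp(-2)=6; F_qq(-4)=-48, F_qq(-3)=36, F_qq(0)=-144.
Saddle points occur where the two diagonal entries have opposite signs: (-2, -4), (-2, 0). Count: 2.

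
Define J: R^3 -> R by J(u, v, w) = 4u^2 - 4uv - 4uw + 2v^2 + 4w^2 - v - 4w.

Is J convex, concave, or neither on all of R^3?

convex

J is quadratic, so its Hessian is the constant matrix H = [[8, -4, -4], [-4, 4, 0], [-4, 0, 8]].
Leading principal minors: 8, 16, 64.
All positive ⇒ H ≻ 0 ⇒ convex.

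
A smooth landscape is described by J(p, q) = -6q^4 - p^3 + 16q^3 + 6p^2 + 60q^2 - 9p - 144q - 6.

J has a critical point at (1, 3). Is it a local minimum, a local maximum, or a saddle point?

The mixed partial ∂²J/∂p∂q is 0, so the Hessian at any point is diag(J_pp, J_qq) = diag(6(-p + 2), 24(-3q^2 + 4q + 5)).
At (1, 3): H = diag(6, -240).
The eigenvalues have opposite signs, so H is indefinite: a saddle point.

saddle point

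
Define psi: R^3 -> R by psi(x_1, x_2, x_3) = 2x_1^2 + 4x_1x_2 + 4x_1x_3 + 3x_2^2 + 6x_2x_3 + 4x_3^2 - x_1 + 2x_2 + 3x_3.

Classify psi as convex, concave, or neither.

psi is quadratic, so its Hessian is the constant matrix H = [[4, 4, 4], [4, 6, 6], [4, 6, 8]].
Leading principal minors: 4, 8, 16.
All positive ⇒ H ≻ 0 ⇒ convex.

convex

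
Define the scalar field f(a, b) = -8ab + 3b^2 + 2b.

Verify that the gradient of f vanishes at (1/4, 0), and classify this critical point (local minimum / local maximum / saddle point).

∇f = (-8b, -8a + 6b + 2); substituting (1/4, 0) gives ∇f = (0, 0), so (1/4, 0) is indeed a critical point.
The Hessian of f is constant: H = [[0, -8], [-8, 6]].
det(H) = 0·6 − (-8)² = -64.
Since det(H) < 0, H is indefinite and the critical point is a saddle point.

saddle point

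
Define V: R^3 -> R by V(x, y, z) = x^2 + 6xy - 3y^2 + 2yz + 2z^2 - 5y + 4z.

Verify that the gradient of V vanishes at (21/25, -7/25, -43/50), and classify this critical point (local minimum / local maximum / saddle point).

saddle point

∇V = (2x + 6y, 6x - 6y + 2z - 5, 2y + 4z + 4); substituting (21/25, -7/25, -43/50) gives ∇V = (0, 0, 0), so (21/25, -7/25, -43/50) is indeed a critical point.
The Hessian is constant: H = [[2, 6, 0], [6, -6, 2], [0, 2, 4]].
Leading principal minors: Δ₁ = 2, Δ₂ = -48, Δ₃ = -200.
The minors fit neither the all-positive nor the alternating-sign pattern, so H is indefinite: a saddle point.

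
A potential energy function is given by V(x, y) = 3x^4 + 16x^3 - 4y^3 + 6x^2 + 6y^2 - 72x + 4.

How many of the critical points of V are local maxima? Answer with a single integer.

V separates as a function of x plus a function of y, so ∇V=0 decouples.
∂V/∂x = 12(x - 1)(x + 2)(x + 3) = 0 at x ∈ {-3, -2, 1}; ∂V/∂y = -12y(y - 1) = 0 at y ∈ {0, 1}.
The Hessian is diagonal: diag(V_xx, V_yy). Second derivatives: V_xx(-3)=48, V_xx(-2)=-36, V_xx(1)=144; V_yy(0)=12, V_yy(1)=-12.
Local maxima occur where both diagonal entries negative: (-2, 1). Count: 1.

1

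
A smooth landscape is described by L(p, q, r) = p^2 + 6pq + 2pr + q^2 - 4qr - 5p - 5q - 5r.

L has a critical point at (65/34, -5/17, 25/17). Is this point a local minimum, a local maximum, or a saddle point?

The Hessian is constant: H = [[2, 6, 2], [6, 2, -4], [2, -4, 0]].
Leading principal minors: Δ₁ = 2, Δ₂ = -32, Δ₃ = -136.
The minors fit neither the all-positive nor the alternating-sign pattern, so H is indefinite: a saddle point.

saddle point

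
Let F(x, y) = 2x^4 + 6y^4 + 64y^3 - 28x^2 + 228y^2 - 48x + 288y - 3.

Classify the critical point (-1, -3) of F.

The mixed partial ∂²F/∂x∂y is 0, so the Hessian at any point is diag(F_xx, F_yy) = diag(8(3x^2 - 7), 24(3y^2 + 16y + 19)).
At (-1, -3): H = diag(-32, -48).
Both eigenvalues are negative, so H is negative definite: a local maximum.

local maximum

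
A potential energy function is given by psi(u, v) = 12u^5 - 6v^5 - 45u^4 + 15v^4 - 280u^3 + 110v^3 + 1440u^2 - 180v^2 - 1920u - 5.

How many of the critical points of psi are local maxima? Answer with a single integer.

psi separates as a function of u plus a function of v, so ∇psi=0 decouples.
∂psi/∂u = 60(u - 4)(u - 2)(u - 1)(u + 4) = 0 at u ∈ {-4, 1, 2, 4}; ∂psi/∂v = -30v(v - 4)(v - 1)(v + 3) = 0 at v ∈ {-3, 0, 1, 4}.
The Hessian is diagonal: diag(psi_uu, psi_vv). Second derivatives: psi_uu(-4)=-14400, psi_uu(1)=900, psi_uu(2)=-720, psi_uu(4)=2880; psi_vv(-3)=2520, psi_vv(0)=-360, psi_vv(1)=360, psi_vv(4)=-2520.
Local maxima occur where both diagonal entries negative: (-4, 0), (-4, 4), (2, 0), (2, 4). Count: 4.

4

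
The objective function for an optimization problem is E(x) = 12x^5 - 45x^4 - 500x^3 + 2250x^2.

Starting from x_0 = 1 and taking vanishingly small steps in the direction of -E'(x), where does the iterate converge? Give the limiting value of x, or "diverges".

0

E'(x) = 60x(x - 5)(x - 3)(x + 5), so E'(1) = 2880.
Gradient descent moves in the -E' direction, i.e. x is decreasing.
The nearest critical point in that direction is x = 0, where E'' = 4500 > 0 (a local minimum). The iterate converges there.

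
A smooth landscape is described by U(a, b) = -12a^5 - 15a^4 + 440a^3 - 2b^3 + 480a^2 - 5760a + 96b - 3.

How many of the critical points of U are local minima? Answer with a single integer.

2

U separates as a function of a plus a function of b, so ∇U=0 decouples.
∂U/∂a = -60(a - 4)(a - 2)(a + 3)(a + 4) = 0 at a ∈ {-4, -3, 2, 4}; ∂U/∂b = -6(b - 4)(b + 4) = 0 at b ∈ {-4, 4}.
The Hessian is diagonal: diag(U_aa, U_bb). Second derivatives: U_aa(-4)=2880, U_aa(-3)=-2100, U_aa(2)=3600, U_aa(4)=-6720; U_bb(-4)=48, U_bb(4)=-48.
Local minima occur where both diagonal entries positive: (-4, -4), (2, -4). Count: 2.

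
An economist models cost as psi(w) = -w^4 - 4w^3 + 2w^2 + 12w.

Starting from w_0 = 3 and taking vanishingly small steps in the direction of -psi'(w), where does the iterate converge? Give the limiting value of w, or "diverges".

psi'(w) = -4(w - 1)(w + 1)(w + 3), so psi'(3) = -192.
Gradient descent moves in the -psi' direction, i.e. w is increasing.
There is no critical point above w=3, and psi' keeps the same sign, so the iterate runs off to +∞.

diverges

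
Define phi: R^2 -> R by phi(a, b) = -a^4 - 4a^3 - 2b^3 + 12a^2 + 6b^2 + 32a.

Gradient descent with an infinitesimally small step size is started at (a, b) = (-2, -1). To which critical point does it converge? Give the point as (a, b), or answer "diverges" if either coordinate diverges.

phi is separable, so gradient descent decouples: a follows -∂phi/∂a, b follows -∂phi/∂b.
∂phi/∂a = -4(a - 2)(a + 1)(a + 4); at a=-2 this is -32, so a increases.
∂phi/∂b = -6b(b - 2); at b=-1 this is -18, so b increases.
a converges to its nearest critical value -1 (a local min of the a-part); b converges to 0. The iterate converges to (-1, 0).

(-1, 0)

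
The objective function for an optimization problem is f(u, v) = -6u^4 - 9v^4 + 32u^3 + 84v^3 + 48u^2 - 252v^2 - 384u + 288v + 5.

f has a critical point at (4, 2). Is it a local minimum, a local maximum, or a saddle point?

saddle point

The mixed partial ∂²f/∂u∂v is 0, so the Hessian at any point is diag(f_uu, f_vv) = diag(24(-3u^2 + 8u + 4), 36(-3v^2 + 14v - 14)).
At (4, 2): H = diag(-288, 72).
The eigenvalues have opposite signs, so H is indefinite: a saddle point.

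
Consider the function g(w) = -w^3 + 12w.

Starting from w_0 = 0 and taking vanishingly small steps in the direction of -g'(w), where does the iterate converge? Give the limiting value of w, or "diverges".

-2

g'(w) = -3(w - 2)(w + 2), so g'(0) = 12.
Gradient descent moves in the -g' direction, i.e. w is decreasing.
The nearest critical point in that direction is w = -2, where g'' = 12 > 0 (a local minimum). The iterate converges there.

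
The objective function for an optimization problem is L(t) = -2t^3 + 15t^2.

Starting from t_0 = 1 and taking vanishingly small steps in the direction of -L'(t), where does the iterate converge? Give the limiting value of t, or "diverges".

0

L'(t) = -6t(t - 5), so L'(1) = 24.
Gradient descent moves in the -L' direction, i.e. t is decreasing.
The nearest critical point in that direction is t = 0, where L'' = 30 > 0 (a local minimum). The iterate converges there.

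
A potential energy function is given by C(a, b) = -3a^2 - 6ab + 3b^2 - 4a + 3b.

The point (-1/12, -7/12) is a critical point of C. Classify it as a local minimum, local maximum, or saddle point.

The Hessian of C is constant: H = [[-6, -6], [-6, 6]].
det(H) = (-6)·6 − (-6)² = -72.
Since det(H) < 0, H is indefinite and the critical point is a saddle point.

saddle point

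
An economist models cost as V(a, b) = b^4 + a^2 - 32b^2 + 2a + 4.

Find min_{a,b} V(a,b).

V(a,b) separates as P(a) + Q(b) + 4, so its minimum is min P + min Q + 4.
P'(a) = 2a + 2 vanishes at a ∈ {-1}; Q'(b) = 4b(b - 4)(b + 4) vanishes at b ∈ {-4, 0, 4}.
Local minima of P (where P''>0): P(-1)=-1. Local minima of Q: Q(-4)=-256, Q(4)=-256.
So the global minimum of V is P(-1) + Q(-4) + 4 = -1 − 256 + 4 = -253, attained at (-1, -4).

-253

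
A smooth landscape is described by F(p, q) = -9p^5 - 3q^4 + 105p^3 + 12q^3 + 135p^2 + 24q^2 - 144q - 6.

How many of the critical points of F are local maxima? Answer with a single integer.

F separates as a function of p plus a function of q, so ∇F=0 decouples.
∂F/∂p = -45p(p - 3)(p + 1)(p + 2) = 0 at p ∈ {-2, -1, 0, 3}; ∂F/∂q = -12(q - 3)(q - 2)(q + 2) = 0 at q ∈ {-2, 2, 3}.
The Hessian is diagonal: diag(F_pp, F_qq). Second derivatives: F_pp(-2)=450, F_pp(-1)=-180, F_pp(0)=270, F_pp(3)=-2700; F_qq(-2)=-240, F_qq(2)=48, F_qq(3)=-60.
Local maxima occur where both diagonal entries negative: (-1, -2), (-1, 3), (3, -2), (3, 3). Count: 4.

4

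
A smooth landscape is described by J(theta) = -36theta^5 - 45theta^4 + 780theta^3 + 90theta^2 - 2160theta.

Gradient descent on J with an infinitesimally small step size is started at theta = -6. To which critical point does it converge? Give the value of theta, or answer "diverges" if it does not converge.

J'(theta) = -180(theta - 3)(theta - 1)(theta + 1)(theta + 4), so J'(-6) = -113400.
Gradient descent moves in the -J' direction, i.e. theta is increasing.
The nearest critical point in that direction is theta = -4, where J'' = 18900 > 0 (a local minimum). The iterate converges there.

-4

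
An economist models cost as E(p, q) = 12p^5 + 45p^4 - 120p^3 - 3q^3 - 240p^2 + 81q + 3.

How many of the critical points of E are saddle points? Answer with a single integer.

4

E separates as a function of p plus a function of q, so ∇E=0 decouples.
∂E/∂p = 60p(p - 2)(p + 1)(p + 4) = 0 at p ∈ {-4, -1, 0, 2}; ∂E/∂q = -9(q - 3)(q + 3) = 0 at q ∈ {-3, 3}.
The Hessian is diagonal: diag(E_pp, E_qq). Second derivatives: E_pp(-4)=-4320, E_pp(-1)=540, E_pp(0)=-480, E_pp(2)=2160; E_qq(-3)=54, E_qq(3)=-54.
Saddle points occur where the two diagonal entries have opposite signs: (-4, -3), (-1, 3), (0, -3), (2, 3). Count: 4.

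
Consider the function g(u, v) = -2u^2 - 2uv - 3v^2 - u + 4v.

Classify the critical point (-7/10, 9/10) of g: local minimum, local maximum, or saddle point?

local maximum

The Hessian of g is constant: H = [[-4, -2], [-2, -6]].
det(H) = (-4)·(-6) − (-2)² = 20.
det(H) > 0 and tr(H) = -10 < 0, so H is negative definite and the point is a local maximum.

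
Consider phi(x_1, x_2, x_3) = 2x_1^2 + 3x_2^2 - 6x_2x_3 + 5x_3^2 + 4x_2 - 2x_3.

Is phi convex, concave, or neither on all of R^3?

phi is quadratic, so its Hessian is the constant matrix H = [[4, 0, 0], [0, 6, -6], [0, -6, 10]].
Leading principal minors: 4, 24, 96.
All positive ⇒ H ≻ 0 ⇒ convex.

convex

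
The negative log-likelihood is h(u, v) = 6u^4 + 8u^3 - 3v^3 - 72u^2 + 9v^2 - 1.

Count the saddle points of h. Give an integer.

h separates as a function of u plus a function of v, so ∇h=0 decouples.
∂h/∂u = 24u(u - 2)(u + 3) = 0 at u ∈ {-3, 0, 2}; ∂h/∂v = -9v(v - 2) = 0 at v ∈ {0, 2}.
The Hessian is diagonal: diag(h_uu, h_vv). Second derivatives: h_uu(-3)=360, h_uu(0)=-144, h_uu(2)=240; h_vv(0)=18, h_vv(2)=-18.
Saddle points occur where the two diagonal entries have opposite signs: (-3, 2), (0, 0), (2, 2). Count: 3.

3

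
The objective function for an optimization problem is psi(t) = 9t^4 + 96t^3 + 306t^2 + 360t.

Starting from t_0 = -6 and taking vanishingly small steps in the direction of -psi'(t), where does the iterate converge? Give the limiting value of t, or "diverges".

-5

psi'(t) = 36(t + 1)(t + 2)(t + 5), so psi'(-6) = -720.
Gradient descent moves in the -psi' direction, i.e. t is increasing.
The nearest critical point in that direction is t = -5, where psi'' = 432 > 0 (a local minimum). The iterate converges there.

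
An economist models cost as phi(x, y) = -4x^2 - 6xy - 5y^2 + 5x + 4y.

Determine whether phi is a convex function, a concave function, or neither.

concave

phi is quadratic, so its Hessian is the constant matrix H = [[-8, -6], [-6, -10]].
det(H) = 44, tr(H) = -18.
det(H) > 0 and tr(H) < 0, so H is negative definite everywhere: concave.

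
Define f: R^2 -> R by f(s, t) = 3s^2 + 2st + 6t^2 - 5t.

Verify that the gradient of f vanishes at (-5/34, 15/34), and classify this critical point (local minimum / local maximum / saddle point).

∇f = (6s + 2t, 2s + 12t - 5); substituting (-5/34, 15/34) gives ∇f = (0, 0), so (-5/34, 15/34) is indeed a critical point.
The Hessian of f is constant: H = [[6, 2], [2, 12]].
det(H) = 6·12 − 2² = 68.
det(H) > 0 and tr(H) = 18 > 0, so H is positive definite and the point is a local minimum.

local minimum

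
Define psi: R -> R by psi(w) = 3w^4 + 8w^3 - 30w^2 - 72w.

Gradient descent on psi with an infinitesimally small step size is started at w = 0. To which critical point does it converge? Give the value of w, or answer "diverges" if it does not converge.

2

psi'(w) = 12(w - 2)(w + 1)(w + 3), so psi'(0) = -72.
Gradient descent moves in the -psi' direction, i.e. w is increasing.
The nearest critical point in that direction is w = 2, where psi'' = 180 > 0 (a local minimum). The iterate converges there.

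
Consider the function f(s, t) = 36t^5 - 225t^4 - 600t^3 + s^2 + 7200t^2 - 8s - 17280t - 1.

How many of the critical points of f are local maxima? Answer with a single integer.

f separates as a function of s plus a function of t, so ∇f=0 decouples.
∂f/∂s = 2(s - 4) = 0 at s ∈ {4}; ∂f/∂t = 180(t - 4)(t - 3)(t - 2)(t + 4) = 0 at t ∈ {-4, 2, 3, 4}.
The Hessian is diagonal: diag(f_ss, f_tt). Second derivatives: f_ss(4)=2; f_tt(-4)=-60480, f_tt(2)=2160, f_tt(3)=-1260, f_tt(4)=2880.
Local maxima occur where both diagonal entries negative: none. Count: 0.

0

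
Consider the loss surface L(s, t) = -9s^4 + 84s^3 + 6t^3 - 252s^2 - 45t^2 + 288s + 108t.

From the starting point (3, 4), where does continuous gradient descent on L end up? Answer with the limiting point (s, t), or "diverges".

(2, 3)

L is separable, so gradient descent decouples: s follows -∂L/∂s, t follows -∂L/∂t.
∂L/∂s = -36(s - 4)(s - 2)(s - 1); at s=3 this is 72, so s decreases.
∂L/∂t = 18(t - 3)(t - 2); at t=4 this is 36, so t decreases.
s converges to its nearest critical value 2 (a local min of the s-part); t converges to 3. The iterate converges to (2, 3).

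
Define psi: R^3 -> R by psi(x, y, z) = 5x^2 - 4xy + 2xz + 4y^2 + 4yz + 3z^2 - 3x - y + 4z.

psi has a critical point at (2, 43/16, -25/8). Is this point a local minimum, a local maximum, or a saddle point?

local minimum

The Hessian is constant: H = [[10, -4, 2], [-4, 8, 4], [2, 4, 6]].
Leading principal minors: Δ₁ = 10, Δ₂ = 64, Δ₃ = 128.
All leading minors are positive, so H is positive definite: a local minimum.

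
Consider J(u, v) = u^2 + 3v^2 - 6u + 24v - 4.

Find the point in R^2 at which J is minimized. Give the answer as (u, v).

(3, -4)

J(u,v) separates as P(u) + Q(v) − 4, so its minimum is min P + min Q − 4.
P'(u) = 2u - 6 vanishes at u ∈ {3}; Q'(v) = 6v + 24 vanishes at v ∈ {-4}.
Local minima of P (where P''>0): P(3)=-9. Local minima of Q: Q(-4)=-48.
So the global minimum of J is P(3) + Q(-4) − 4 = -9 − 48 − 4 = -61, attained at (3, -4).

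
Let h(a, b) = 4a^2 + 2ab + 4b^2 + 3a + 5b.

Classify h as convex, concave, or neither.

convex

h is quadratic, so its Hessian is the constant matrix H = [[8, 2], [2, 8]].
det(H) = 60, tr(H) = 16.
det(H) > 0 and tr(H) > 0, so H is positive definite everywhere: convex.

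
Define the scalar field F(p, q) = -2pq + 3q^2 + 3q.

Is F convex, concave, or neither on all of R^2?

F is quadratic, so its Hessian is the constant matrix H = [[0, -2], [-2, 6]].
det(H) = -4, tr(H) = 6.
det(H) < 0, so H is indefinite: neither convex nor concave.

neither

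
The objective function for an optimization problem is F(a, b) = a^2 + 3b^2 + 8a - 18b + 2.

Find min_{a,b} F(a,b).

F(a,b) separates as P(a) + Q(b) + 2, so its minimum is min P + min Q + 2.
P'(a) = 2a + 8 vanishes at a ∈ {-4}; Q'(b) = 6b - 18 vanishes at b ∈ {3}.
Local minima of P (where P''>0): P(-4)=-16. Local minima of Q: Q(3)=-27.
So the global minimum of F is P(-4) + Q(3) + 2 = -16 − 27 + 2 = -41, attained at (-4, 3).

-41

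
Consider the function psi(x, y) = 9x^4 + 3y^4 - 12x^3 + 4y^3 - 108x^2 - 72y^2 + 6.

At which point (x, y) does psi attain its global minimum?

(3, -4)

psi(x,y) separates as P(x) + Q(y) + 6, so its minimum is min P + min Q + 6.
P'(x) = 36x(x - 3)(x + 2) vanishes at x ∈ {-2, 0, 3}; Q'(y) = 12y(y - 3)(y + 4) vanishes at y ∈ {-4, 0, 3}.
Local minima of P (where P''>0): P(-2)=-192, P(3)=-567. Local minima of Q: Q(-4)=-640, Q(3)=-297.
So the global minimum of psi is P(3) + Q(-4) + 6 = -567 − 640 + 6 = -1201, attained at (3, -4).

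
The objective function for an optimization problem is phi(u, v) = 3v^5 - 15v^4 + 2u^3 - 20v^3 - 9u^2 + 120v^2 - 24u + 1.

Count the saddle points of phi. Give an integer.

4

phi separates as a function of u plus a function of v, so ∇phi=0 decouples.
∂phi/∂u = 6(u - 4)(u + 1) = 0 at u ∈ {-1, 4}; ∂phi/∂v = 15v(v - 4)(v - 2)(v + 2) = 0 at v ∈ {-2, 0, 2, 4}.
The Hessian is diagonal: diag(phi_uu, phi_vv). Second derivatives: phi_uu(-1)=-30, phi_uu(4)=30; phi_vv(-2)=-720, phi_vv(0)=240, phi_vv(2)=-240, phi_vv(4)=720.
Saddle points occur where the two diagonal entries have opposite signs: (-1, 0), (-1, 4), (4, -2), (4, 2). Count: 4.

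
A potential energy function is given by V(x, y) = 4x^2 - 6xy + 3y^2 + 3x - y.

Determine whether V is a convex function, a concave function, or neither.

V is quadratic, so its Hessian is the constant matrix H = [[8, -6], [-6, 6]].
det(H) = 12, tr(H) = 14.
det(H) > 0 and tr(H) > 0, so H is positive definite everywhere: convex.

convex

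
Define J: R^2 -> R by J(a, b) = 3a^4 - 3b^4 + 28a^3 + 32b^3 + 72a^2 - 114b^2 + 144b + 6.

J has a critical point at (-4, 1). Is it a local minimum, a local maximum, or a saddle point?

The mixed partial ∂²J/∂a∂b is 0, so the Hessian at any point is diag(J_aa, J_bb) = diag(12(3a^2 + 14a + 12), 12(-3b^2 + 16b - 19)).
At (-4, 1): H = diag(48, -72).
The eigenvalues have opposite signs, so H is indefinite: a saddle point.

saddle point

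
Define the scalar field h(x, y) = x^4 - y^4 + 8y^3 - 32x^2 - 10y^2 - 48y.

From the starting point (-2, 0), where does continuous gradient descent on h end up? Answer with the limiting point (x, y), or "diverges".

h is separable, so gradient descent decouples: x follows -∂h/∂x, y follows -∂h/∂y.
∂h/∂x = 4x(x - 4)(x + 4); at x=-2 this is 96, so x decreases.
∂h/∂y = -4(y - 4)(y - 3)(y + 1); at y=0 this is -48, so y increases.
x converges to its nearest critical value -4 (a local min of the x-part); y converges to 3. The iterate converges to (-4, 3).

(-4, 3)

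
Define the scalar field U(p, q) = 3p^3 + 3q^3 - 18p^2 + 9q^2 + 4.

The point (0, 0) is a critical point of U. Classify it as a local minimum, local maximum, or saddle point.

The mixed partial ∂²U/∂p∂q is 0, so the Hessian at any point is diag(U_pp, U_qq) = diag(18(p - 2), 18(q + 1)).
At (0, 0): H = diag(-36, 18).
The eigenvalues have opposite signs, so H is indefinite: a saddle point.

saddle point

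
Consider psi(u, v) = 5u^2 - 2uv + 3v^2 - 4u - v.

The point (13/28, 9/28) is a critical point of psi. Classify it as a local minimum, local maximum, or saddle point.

local minimum

The Hessian of psi is constant: H = [[10, -2], [-2, 6]].
det(H) = 10·6 − (-2)² = 56.
det(H) > 0 and tr(H) = 16 > 0, so H is positive definite and the point is a local minimum.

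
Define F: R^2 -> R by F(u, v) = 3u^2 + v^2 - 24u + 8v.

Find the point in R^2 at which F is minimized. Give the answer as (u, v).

(4, -4)

F(u,v) separates as P(u) + Q(v), so its minimum is min P + min Q.
P'(u) = 6u - 24 vanishes at u ∈ {4}; Q'(v) = 2v + 8 vanishes at v ∈ {-4}.
Local minima of P (where P''>0): P(4)=-48. Local minima of Q: Q(-4)=-16.
So the global minimum of F is P(4) + Q(-4) = -48 − 16 = -64, attained at (4, -4).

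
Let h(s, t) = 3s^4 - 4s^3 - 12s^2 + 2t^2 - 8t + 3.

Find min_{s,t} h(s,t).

h(s,t) separates as P(s) + Q(t) + 3, so its minimum is min P + min Q + 3.
P'(s) = 12s(s - 2)(s + 1) vanishes at s ∈ {-1, 0, 2}; Q'(t) = 4(t - 2) vanishes at t ∈ {2}.
Local minima of P (where P''>0): P(-1)=-5, P(2)=-32. Local minima of Q: Q(2)=-8.
So the global minimum of h is P(2) + Q(2) + 3 = -32 − 8 + 3 = -37, attained at (2, 2).

-37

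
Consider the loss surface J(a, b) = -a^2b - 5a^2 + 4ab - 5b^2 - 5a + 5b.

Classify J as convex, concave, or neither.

neither

The term -a^2b is cubic, so the Hessian is not constant.
∂²J/∂a² = -2b - 10, which takes both signs as b varies (negative for sufficiently large b). A diagonal entry of the Hessian changing sign means the Hessian is neither positive- nor negative-semidefinite on all of R^2.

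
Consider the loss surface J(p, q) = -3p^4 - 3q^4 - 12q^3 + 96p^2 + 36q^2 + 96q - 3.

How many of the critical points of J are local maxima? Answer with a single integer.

4

J separates as a function of p plus a function of q, so ∇J=0 decouples.
∂J/∂p = -12p(p - 4)(p + 4) = 0 at p ∈ {-4, 0, 4}; ∂J/∂q = -12(q - 2)(q + 1)(q + 4) = 0 at q ∈ {-4, -1, 2}.
The Hessian is diagonal: diag(J_pp, J_qq). Second derivatives: J_pp(-4)=-384, J_pp(0)=192, J_pp(4)=-384; J_qq(-4)=-216, J_qq(-1)=108, J_qq(2)=-216.
Local maxima occur where both diagonal entries negative: (-4, -4), (-4, 2), (4, -4), (4, 2). Count: 4.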